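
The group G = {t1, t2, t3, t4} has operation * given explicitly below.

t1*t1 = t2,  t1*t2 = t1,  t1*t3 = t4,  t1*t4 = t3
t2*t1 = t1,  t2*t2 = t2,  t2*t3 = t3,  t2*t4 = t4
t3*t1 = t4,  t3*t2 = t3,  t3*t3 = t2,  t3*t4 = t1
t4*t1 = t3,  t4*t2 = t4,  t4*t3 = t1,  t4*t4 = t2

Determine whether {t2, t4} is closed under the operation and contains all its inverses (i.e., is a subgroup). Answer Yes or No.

{t2, t4} contains the identity t2.
Checking products: every product of two elements of {t2, t4} (read from the table) lies in {t2, t4}, so the set is closed.
In a finite group, a nonempty closed subset is a subgroup. So {t2, t4} ≤ G.

Yes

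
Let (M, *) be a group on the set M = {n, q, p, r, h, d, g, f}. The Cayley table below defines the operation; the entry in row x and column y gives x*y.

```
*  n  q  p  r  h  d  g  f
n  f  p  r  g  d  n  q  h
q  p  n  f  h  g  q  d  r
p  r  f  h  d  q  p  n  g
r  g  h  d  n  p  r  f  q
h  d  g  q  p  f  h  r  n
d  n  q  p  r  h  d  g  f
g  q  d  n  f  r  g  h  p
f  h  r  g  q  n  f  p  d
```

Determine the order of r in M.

8

The identity element is d (its row matches the header).
r^1 = r
r^2 = r*r = n
r^3 = n*r = g
r^4 = g*r = f
r^5 = f*r = q
r^6 = q*r = h
r^7 = h*r = p
r^8 = p*r = d
The first power of r equal to the identity is r^8, so ord(r) = 8.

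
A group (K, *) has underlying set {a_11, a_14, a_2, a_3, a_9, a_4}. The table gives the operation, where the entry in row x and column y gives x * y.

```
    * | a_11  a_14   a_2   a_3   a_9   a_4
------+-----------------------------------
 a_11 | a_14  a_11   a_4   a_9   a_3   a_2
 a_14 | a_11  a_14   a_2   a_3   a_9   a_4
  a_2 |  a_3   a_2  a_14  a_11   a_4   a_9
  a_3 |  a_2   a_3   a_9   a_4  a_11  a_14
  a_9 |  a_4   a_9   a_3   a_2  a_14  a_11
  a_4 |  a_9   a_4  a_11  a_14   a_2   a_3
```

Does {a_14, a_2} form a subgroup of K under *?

Yes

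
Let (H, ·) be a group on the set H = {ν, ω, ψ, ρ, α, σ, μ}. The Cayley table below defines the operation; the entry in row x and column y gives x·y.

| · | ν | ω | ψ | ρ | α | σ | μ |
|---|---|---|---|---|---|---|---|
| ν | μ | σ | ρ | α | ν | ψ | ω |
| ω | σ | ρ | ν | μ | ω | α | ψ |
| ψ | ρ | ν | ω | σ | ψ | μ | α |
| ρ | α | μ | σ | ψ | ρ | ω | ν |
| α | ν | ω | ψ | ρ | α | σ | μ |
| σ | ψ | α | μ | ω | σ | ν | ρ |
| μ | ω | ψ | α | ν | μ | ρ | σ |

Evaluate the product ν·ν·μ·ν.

ν·ν = μ
μ·μ = σ
σ·ν = ψ

ψ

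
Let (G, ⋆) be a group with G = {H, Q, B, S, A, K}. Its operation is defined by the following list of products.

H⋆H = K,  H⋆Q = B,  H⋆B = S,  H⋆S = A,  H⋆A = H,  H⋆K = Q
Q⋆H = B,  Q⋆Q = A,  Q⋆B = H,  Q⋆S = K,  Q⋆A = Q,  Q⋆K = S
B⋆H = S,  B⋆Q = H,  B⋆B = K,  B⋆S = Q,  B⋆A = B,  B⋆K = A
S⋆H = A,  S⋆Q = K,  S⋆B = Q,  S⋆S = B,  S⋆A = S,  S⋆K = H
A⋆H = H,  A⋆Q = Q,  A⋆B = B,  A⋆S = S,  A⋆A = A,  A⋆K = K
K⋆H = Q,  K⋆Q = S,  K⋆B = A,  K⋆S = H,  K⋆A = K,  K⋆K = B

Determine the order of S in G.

The identity element is A (its row matches the header).
S^1 = S
S^2 = S ⋆ S = B
S^3 = B ⋆ S = Q
S^4 = Q ⋆ S = K
S^5 = K ⋆ S = H
S^6 = H ⋆ S = A
The first power of S equal to the identity is S^6, so ord(S) = 6.

6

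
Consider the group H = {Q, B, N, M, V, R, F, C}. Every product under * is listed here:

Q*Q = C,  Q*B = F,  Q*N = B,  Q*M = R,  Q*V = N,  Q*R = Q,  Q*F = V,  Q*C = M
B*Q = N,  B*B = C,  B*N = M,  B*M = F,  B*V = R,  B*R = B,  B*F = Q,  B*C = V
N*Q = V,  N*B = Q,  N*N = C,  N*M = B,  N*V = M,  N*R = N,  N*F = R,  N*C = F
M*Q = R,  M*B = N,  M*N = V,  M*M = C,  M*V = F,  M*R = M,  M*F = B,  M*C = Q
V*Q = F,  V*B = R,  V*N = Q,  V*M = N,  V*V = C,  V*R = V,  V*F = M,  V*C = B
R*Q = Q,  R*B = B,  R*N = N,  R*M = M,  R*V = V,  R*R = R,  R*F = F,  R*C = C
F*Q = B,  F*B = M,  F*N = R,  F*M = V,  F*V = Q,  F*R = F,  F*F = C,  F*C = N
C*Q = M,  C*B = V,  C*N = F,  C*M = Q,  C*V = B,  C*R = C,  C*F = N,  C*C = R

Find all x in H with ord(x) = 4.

{B, F, M, N, Q, V}

Identity is R. Compute the order of each non-identity element by repeated multiplication:
  Q: Q → C → M → R  (order 4)
  B: B → C → V → R  (order 4)
  N: N → C → F → R  (order 4)
  M: M → C → Q → R  (order 4)
  V: V → C → B → R  (order 4)
  F: F → C → N → R  (order 4)
  C: C → R  (order 2)
Elements of order 4: {B, F, M, N, Q, V}.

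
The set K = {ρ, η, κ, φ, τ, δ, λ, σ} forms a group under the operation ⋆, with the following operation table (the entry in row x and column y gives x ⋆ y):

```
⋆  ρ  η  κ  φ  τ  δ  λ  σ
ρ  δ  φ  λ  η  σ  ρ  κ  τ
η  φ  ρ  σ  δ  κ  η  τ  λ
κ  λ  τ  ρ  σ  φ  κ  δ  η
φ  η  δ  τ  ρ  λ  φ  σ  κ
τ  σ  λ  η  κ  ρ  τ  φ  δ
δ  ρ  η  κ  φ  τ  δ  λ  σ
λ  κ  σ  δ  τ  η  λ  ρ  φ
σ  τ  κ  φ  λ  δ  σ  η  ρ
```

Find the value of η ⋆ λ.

τ

Read row η, column λ: η ⋆ λ = τ.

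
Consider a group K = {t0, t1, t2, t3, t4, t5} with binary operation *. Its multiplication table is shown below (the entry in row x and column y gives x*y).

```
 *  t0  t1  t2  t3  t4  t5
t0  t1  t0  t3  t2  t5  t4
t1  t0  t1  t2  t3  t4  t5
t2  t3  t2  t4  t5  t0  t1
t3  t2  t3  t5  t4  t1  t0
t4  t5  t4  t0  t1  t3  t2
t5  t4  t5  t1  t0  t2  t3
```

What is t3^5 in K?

t4

t3^1 = t3
t3^2 = t3*t3 = t4
t3^3 = t4*t3 = t1
t3^4 = t1*t3 = t3
t3^5 = t3*t3 = t4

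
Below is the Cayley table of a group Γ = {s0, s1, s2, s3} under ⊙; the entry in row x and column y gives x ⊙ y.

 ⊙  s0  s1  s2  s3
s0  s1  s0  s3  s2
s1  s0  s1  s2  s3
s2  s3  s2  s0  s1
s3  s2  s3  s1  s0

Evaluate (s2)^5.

s2

s2^1 = s2
s2^2 = s2 ⊙ s2 = s0
s2^3 = s0 ⊙ s2 = s3
s2^4 = s3 ⊙ s2 = s1
s2^5 = s1 ⊙ s2 = s2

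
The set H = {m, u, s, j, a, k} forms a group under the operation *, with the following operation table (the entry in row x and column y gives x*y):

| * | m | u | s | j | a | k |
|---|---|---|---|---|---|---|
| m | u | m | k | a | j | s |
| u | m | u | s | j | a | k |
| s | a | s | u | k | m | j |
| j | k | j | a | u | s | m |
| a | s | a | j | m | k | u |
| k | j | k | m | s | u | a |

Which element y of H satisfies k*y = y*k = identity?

a

First locate the identity: row u matches the header, so u is the identity.
Scan row k for u: k*a = u. Hence k^(-1) = a.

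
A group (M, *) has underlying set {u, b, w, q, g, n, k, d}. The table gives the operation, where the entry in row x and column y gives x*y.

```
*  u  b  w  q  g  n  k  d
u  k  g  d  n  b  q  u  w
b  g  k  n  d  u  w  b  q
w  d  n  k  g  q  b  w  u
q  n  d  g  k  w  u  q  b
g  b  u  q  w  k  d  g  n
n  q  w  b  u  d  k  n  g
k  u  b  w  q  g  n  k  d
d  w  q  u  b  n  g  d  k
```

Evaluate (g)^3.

g^1 = g
g^2 = g*g = k
g^3 = k*g = g
(Structurally, M here is isomorphic to the elementary abelian group (Z_2)^3.)

g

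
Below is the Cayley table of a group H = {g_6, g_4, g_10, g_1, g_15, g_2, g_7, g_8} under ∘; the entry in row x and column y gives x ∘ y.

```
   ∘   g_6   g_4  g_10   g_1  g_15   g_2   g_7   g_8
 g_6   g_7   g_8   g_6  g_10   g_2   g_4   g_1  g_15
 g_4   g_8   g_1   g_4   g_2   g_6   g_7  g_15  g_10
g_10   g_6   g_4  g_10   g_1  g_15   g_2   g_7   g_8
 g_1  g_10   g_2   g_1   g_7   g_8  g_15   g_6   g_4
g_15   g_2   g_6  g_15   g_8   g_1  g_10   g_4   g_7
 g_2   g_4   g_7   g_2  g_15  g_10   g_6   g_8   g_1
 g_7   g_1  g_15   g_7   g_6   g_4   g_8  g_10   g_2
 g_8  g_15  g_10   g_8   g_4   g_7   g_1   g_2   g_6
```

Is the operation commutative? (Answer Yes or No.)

Check whether the table is symmetric across its main diagonal.
Every entry (row x, col y) equals the entry (row y, col x), so H is abelian.
(In fact H ≅ the cyclic group Z_8.)

Yes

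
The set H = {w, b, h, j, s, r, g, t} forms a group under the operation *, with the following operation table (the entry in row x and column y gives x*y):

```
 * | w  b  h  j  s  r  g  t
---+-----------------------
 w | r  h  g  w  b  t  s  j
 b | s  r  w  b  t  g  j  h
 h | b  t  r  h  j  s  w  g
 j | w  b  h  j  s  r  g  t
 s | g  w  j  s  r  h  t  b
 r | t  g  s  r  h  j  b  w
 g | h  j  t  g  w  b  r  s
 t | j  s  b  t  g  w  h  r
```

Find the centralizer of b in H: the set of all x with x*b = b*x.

Compare row b with column b entry by entry.
g*b = j = b*g, so g commutes with b.
t*b = s but b*t = h, so t does not.
Collecting the elements that commute with b: C(b) = {b, g, j, r}.

{b, g, j, r}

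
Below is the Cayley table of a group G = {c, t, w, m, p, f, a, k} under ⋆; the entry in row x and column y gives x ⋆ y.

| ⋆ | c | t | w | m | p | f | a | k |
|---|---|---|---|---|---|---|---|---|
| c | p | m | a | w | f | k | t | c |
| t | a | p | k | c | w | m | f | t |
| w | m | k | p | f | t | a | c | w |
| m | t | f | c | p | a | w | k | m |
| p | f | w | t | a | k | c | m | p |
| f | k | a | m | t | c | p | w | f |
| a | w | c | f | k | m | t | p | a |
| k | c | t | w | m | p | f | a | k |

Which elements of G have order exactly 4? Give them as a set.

{a, c, f, m, t, w}

Identity is k. Compute the order of each non-identity element by repeated multiplication:
  c: c → p → f → k  (order 4)
  t: t → p → w → k  (order 4)
  w: w → p → t → k  (order 4)
  m: m → p → a → k  (order 4)
  p: p → k  (order 2)
  f: f → p → c → k  (order 4)
  a: a → p → m → k  (order 4)
Elements of order 4: {a, c, f, m, t, w}.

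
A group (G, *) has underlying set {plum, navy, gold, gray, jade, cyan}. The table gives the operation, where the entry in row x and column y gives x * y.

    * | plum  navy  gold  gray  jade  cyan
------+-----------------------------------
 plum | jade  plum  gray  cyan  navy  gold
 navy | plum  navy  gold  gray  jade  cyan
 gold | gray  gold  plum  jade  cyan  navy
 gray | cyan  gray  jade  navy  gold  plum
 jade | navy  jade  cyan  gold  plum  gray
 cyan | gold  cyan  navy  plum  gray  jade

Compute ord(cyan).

6

The identity element is navy (its row matches the header).
cyan^1 = cyan
cyan^2 = cyan * cyan = jade
cyan^3 = jade * cyan = gray
cyan^4 = gray * cyan = plum
cyan^5 = plum * cyan = gold
cyan^6 = gold * cyan = navy
The first power of cyan equal to the identity is cyan^6, so ord(cyan) = 6.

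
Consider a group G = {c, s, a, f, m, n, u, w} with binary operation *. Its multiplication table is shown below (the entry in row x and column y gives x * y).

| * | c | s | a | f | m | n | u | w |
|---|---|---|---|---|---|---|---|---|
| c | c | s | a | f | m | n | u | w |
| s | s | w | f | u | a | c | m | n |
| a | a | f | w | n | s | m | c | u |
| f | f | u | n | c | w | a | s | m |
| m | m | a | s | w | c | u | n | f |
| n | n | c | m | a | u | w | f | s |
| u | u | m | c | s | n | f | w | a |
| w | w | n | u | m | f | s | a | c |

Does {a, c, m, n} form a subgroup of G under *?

n * n = w, which is not in {a, c, m, n}.
The subset is not closed under *, so it is not a subgroup.

No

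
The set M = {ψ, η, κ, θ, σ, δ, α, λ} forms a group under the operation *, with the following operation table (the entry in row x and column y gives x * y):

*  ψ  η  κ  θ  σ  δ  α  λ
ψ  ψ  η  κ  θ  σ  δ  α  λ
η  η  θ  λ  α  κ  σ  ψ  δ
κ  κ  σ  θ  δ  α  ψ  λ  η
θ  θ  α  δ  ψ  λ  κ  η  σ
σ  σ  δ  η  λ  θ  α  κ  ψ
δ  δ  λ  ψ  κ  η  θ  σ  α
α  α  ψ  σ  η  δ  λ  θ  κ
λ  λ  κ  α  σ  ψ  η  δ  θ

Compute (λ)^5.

λ^1 = λ
λ^2 = λ * λ = θ
λ^3 = θ * λ = σ
λ^4 = σ * λ = ψ
λ^5 = ψ * λ = λ

λ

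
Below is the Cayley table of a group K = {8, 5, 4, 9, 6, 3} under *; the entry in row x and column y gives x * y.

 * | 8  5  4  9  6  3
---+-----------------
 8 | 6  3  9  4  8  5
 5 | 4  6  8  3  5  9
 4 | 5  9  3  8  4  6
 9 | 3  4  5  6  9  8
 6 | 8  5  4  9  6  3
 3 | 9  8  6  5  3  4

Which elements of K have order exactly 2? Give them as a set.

Identity is 6. Compute the order of each non-identity element by repeated multiplication:
  8: 8 → 6  (order 2)
  5: 5 → 6  (order 2)
  4: 4 → 3 → 6  (order 3)
  9: 9 → 6  (order 2)
  3: 3 → 4 → 6  (order 3)
Elements of order 2: {5, 8, 9}.

{5, 8, 9}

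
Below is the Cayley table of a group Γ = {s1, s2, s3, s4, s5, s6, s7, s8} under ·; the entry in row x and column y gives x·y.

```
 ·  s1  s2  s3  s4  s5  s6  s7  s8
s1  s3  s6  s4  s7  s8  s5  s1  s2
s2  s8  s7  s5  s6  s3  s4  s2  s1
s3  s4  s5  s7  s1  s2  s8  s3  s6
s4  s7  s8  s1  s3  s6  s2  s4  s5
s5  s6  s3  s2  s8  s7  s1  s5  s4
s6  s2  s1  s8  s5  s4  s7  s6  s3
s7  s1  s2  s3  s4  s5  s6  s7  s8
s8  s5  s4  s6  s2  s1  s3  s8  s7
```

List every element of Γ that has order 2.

{s2, s3, s5, s6, s8}

Identity is s7. Compute the order of each non-identity element by repeated multiplication:
  s1: s1 → s3 → s4 → s7  (order 4)
  s2: s2 → s7  (order 2)
  s3: s3 → s7  (order 2)
  s4: s4 → s3 → s1 → s7  (order 4)
  s5: s5 → s7  (order 2)
  s6: s6 → s7  (order 2)
  s8: s8 → s7  (order 2)
Elements of order 2: {s2, s3, s5, s6, s8}.
(Structurally, Γ here is isomorphic to the dihedral group D_4.)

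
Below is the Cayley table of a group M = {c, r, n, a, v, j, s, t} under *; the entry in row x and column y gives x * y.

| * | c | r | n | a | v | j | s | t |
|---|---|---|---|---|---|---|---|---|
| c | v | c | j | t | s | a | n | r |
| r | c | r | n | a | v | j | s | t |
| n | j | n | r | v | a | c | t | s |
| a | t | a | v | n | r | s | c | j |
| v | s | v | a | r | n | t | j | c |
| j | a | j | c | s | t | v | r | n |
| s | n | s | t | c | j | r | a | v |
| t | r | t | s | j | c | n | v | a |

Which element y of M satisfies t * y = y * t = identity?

c

First locate the identity: row r matches the header, so r is the identity.
Scan row t for r: t * c = r. Hence t^(-1) = c.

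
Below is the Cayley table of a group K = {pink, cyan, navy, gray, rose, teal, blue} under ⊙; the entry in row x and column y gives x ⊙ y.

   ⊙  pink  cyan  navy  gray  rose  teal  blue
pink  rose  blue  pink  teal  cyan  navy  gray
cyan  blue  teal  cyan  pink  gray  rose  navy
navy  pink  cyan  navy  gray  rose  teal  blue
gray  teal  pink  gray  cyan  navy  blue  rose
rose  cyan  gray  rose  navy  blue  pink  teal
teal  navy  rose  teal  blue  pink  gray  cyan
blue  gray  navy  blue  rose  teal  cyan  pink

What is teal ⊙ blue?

Read row teal, column blue: teal ⊙ blue = cyan.

cyan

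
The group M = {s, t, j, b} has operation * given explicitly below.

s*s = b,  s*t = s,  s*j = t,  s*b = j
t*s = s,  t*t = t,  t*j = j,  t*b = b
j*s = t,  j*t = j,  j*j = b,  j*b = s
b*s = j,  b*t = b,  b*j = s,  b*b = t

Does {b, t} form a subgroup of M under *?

{b, t} contains the identity t.
Checking products: every product of two elements of {b, t} (read from the table) lies in {b, t}, so the set is closed.
In a finite group, a nonempty closed subset is a subgroup. So {b, t} ≤ M.

Yes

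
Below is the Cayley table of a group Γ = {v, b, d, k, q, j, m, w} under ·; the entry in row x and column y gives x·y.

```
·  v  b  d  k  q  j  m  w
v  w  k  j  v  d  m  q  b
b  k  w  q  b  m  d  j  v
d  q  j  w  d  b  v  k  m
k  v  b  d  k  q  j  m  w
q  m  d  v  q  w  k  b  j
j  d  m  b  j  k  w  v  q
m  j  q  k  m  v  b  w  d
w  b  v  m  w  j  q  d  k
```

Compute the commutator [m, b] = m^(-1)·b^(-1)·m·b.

w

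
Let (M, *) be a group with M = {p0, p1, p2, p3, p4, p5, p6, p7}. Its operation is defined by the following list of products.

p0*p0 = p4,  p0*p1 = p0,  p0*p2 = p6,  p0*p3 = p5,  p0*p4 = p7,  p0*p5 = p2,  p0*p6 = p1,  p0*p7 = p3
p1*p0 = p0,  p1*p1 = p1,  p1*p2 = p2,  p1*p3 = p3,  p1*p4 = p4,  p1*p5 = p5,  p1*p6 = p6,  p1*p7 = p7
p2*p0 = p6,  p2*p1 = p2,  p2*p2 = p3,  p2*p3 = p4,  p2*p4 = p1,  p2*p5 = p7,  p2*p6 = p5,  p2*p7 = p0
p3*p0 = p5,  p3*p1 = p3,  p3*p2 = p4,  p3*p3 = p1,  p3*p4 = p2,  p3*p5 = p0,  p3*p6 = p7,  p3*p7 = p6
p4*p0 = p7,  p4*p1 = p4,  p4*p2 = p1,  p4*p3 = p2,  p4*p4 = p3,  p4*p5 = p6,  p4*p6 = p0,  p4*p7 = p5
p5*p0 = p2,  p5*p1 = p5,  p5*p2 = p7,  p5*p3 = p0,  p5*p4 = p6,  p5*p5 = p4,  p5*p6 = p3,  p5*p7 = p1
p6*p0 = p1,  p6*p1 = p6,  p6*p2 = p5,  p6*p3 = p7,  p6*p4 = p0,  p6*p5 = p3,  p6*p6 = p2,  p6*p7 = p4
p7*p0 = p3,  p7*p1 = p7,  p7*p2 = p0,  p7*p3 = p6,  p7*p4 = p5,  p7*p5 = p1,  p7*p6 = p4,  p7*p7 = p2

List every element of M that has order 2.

{p3}

Identity is p1. Compute the order of each non-identity element by repeated multiplication:
  p0: p0 → p4 → p7 → p3 → p5 → p2 → p6 → p1  (order 8)
  p2: p2 → p3 → p4 → p1  (order 4)
  p3: p3 → p1  (order 2)
  p4: p4 → p3 → p2 → p1  (order 4)
  p5: p5 → p4 → p6 → p3 → p0 → p2 → p7 → p1  (order 8)
  p6: p6 → p2 → p5 → p3 → p7 → p4 → p0 → p1  (order 8)
  p7: p7 → p2 → p0 → p3 → p6 → p4 → p5 → p1  (order 8)
Elements of order 2: {p3}.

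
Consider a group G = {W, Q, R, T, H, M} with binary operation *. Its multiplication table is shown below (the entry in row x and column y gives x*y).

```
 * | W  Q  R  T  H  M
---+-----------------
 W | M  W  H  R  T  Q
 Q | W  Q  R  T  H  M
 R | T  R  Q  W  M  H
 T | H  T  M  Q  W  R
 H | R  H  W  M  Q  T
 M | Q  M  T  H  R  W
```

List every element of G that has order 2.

Identity is Q. Compute the order of each non-identity element by repeated multiplication:
  W: W → M → Q  (order 3)
  R: R → Q  (order 2)
  T: T → Q  (order 2)
  H: H → Q  (order 2)
  M: M → W → Q  (order 3)
Elements of order 2: {H, R, T}.
(Structurally, G here is isomorphic to the symmetric group S_3.)

{H, R, T}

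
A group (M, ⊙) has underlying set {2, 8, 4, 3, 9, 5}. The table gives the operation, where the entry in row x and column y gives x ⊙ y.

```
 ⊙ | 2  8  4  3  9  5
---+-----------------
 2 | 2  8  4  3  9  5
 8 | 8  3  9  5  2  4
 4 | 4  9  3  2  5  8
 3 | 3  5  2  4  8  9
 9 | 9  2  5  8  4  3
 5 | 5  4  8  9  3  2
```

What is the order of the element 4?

The identity element is 2 (its row matches the header).
4^1 = 4
4^2 = 4 ⊙ 4 = 3
4^3 = 3 ⊙ 4 = 2
The first power of 4 equal to the identity is 4^3, so ord(4) = 3.
(Structurally, M here is isomorphic to the cyclic group Z_6.)

3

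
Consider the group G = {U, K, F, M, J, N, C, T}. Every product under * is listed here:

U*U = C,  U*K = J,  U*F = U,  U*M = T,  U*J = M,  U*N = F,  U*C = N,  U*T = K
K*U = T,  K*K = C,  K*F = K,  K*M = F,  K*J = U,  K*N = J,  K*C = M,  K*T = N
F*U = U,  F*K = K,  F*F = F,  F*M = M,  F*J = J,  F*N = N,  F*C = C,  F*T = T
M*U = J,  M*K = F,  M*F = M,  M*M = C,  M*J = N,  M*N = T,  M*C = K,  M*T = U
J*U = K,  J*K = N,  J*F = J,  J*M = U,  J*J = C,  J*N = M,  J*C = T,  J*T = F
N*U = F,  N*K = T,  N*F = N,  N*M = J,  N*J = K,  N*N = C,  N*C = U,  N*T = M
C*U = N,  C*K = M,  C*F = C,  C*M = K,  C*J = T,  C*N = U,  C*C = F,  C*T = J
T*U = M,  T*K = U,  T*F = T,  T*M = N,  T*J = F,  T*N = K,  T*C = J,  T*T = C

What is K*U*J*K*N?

J

K*U = T
T*J = F
F*K = K
K*N = J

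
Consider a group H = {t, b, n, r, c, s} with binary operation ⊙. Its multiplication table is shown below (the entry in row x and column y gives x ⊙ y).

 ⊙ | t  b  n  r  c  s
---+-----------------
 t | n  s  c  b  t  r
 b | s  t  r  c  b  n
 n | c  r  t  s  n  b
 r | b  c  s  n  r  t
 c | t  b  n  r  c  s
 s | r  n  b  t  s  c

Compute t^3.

t^1 = t
t^2 = t ⊙ t = n
t^3 = n ⊙ t = c
(Structurally, H here is isomorphic to the cyclic group Z_6.)

c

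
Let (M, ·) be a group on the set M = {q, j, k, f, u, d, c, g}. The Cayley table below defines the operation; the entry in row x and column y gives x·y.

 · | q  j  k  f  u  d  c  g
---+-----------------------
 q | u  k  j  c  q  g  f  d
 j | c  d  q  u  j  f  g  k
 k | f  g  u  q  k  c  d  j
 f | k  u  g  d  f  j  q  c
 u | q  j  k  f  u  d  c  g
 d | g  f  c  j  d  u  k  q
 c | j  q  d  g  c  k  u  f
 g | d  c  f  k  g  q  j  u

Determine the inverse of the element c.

c

First locate the identity: row u matches the header, so u is the identity.
Scan row c for u: c·c = u. Hence c^(-1) = c.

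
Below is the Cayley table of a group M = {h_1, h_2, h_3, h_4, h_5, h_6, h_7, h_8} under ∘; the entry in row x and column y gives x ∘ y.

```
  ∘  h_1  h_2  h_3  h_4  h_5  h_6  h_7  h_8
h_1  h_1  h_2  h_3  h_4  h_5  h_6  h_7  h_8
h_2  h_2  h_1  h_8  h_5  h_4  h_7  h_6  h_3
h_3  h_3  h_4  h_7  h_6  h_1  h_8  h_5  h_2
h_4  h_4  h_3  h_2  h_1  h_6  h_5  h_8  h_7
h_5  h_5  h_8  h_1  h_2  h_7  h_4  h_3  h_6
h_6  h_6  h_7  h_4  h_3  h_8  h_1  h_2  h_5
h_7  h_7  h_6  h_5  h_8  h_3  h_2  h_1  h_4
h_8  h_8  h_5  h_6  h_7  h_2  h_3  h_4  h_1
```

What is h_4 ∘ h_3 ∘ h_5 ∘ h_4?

h_4 ∘ h_3 = h_2
h_2 ∘ h_5 = h_4
h_4 ∘ h_4 = h_1

h_1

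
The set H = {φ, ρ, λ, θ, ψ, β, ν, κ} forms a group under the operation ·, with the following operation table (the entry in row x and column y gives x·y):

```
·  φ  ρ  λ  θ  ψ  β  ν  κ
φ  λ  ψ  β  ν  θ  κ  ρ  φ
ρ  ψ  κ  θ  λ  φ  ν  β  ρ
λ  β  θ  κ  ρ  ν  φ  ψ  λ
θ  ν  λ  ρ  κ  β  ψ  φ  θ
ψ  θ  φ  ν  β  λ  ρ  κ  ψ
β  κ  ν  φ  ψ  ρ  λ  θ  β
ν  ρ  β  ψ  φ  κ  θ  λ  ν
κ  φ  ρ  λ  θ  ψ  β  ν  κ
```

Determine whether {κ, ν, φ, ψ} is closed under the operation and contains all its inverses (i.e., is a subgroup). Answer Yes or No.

No

φ·φ = λ, which is not in {κ, ν, φ, ψ}.
The subset is not closed under ·, so it is not a subgroup.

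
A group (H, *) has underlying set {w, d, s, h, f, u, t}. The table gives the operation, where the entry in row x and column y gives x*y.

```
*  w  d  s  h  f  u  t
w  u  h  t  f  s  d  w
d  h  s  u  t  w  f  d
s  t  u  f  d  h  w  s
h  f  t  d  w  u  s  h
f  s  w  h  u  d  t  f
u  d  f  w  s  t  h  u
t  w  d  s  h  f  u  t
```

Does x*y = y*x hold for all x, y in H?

Yes

Check whether the table is symmetric across its main diagonal.
Every entry (row x, col y) equals the entry (row y, col x), so H is abelian.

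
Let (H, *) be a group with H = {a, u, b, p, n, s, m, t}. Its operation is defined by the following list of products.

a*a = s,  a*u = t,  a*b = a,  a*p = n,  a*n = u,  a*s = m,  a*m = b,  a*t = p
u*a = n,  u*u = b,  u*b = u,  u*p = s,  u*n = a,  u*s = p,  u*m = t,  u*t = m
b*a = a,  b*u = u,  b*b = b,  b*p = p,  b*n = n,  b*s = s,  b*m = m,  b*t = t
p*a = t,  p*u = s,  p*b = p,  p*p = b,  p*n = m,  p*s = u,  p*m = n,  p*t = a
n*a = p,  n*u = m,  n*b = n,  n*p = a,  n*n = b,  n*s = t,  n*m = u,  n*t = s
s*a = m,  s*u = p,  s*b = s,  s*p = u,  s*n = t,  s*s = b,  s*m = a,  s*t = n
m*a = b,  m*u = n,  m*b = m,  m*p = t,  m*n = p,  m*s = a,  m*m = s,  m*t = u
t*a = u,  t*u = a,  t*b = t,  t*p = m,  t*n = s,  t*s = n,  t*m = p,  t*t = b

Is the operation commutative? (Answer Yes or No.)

a * n = u but n * a = p.
Since a and n do not commute, H is not abelian.

No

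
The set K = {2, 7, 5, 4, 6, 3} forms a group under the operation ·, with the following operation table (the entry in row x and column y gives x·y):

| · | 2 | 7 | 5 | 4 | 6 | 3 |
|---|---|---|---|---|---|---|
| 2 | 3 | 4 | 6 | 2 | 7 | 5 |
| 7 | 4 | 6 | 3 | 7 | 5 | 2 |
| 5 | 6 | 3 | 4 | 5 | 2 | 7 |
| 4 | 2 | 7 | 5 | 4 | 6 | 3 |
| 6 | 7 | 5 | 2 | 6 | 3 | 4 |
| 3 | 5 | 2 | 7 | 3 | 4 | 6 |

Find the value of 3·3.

6

Read row 3, column 3: 3·3 = 6.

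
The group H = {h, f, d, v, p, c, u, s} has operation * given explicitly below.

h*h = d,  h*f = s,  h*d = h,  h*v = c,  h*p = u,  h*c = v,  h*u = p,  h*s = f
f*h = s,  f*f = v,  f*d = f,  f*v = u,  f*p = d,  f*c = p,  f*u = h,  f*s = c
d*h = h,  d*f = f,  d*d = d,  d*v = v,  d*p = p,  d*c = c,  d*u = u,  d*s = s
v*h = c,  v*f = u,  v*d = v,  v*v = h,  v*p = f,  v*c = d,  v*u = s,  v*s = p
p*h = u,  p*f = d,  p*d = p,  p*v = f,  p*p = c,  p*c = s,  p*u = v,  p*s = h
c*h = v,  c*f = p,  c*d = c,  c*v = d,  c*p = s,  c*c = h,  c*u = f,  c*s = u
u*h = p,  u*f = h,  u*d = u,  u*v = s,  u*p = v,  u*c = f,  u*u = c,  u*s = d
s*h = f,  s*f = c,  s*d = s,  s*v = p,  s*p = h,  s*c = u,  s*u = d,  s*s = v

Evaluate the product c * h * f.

c * h = v
v * f = u

u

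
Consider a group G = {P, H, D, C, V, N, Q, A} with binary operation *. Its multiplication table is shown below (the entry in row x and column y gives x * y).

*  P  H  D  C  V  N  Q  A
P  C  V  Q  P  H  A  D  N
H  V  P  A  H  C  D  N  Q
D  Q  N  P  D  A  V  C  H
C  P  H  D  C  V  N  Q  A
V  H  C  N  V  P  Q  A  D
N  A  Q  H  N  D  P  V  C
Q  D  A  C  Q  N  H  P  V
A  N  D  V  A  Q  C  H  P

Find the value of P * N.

Read row P, column N: P * N = A.
(Structurally, G here is isomorphic to the quaternion group Q_8.)

A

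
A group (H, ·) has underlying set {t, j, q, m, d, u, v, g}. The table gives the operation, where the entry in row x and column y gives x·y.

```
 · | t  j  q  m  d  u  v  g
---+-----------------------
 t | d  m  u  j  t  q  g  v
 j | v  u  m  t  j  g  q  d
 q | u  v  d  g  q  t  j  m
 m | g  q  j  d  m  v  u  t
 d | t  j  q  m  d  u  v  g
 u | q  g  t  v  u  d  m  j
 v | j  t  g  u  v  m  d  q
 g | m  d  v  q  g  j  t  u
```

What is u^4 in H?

u^1 = u
u^2 = u·u = d
u^3 = d·u = u
u^4 = u·u = d

d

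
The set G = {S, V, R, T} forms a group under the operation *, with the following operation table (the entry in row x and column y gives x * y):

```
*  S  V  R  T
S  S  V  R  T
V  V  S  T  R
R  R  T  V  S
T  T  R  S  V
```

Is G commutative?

Yes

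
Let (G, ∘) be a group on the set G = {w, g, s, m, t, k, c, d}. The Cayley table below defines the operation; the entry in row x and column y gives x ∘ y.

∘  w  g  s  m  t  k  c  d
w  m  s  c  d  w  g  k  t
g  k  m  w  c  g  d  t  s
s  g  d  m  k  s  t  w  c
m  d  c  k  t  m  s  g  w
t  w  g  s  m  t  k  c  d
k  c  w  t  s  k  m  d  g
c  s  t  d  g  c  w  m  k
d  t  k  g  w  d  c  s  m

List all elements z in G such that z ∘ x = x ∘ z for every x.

An element z is central iff its row equals its column in the table.
For k: k ∘ g = w ≠ d = g ∘ k, so k ∉ Z.
Checking each element this way leaves Z(G) = {m, t}.

{m, t}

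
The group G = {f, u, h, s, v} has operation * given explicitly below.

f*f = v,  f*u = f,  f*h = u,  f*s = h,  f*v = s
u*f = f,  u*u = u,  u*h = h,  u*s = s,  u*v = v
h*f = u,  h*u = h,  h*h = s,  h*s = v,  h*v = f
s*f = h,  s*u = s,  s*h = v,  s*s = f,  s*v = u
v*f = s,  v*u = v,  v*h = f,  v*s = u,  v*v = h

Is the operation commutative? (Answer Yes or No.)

Check whether the table is symmetric across its main diagonal.
Every entry (row x, col y) equals the entry (row y, col x), so G is abelian.

Yes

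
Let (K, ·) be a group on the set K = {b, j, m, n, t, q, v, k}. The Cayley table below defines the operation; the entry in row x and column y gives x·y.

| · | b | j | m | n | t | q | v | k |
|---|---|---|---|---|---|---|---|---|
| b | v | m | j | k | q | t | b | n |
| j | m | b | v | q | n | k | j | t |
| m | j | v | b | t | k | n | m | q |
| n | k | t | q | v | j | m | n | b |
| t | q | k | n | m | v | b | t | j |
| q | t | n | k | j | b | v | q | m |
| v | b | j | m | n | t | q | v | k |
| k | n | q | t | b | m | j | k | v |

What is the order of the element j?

The identity element is v (its row matches the header).
j^1 = j
j^2 = j·j = b
j^3 = b·j = m
j^4 = m·j = v
The first power of j equal to the identity is j^4, so ord(j) = 4.

4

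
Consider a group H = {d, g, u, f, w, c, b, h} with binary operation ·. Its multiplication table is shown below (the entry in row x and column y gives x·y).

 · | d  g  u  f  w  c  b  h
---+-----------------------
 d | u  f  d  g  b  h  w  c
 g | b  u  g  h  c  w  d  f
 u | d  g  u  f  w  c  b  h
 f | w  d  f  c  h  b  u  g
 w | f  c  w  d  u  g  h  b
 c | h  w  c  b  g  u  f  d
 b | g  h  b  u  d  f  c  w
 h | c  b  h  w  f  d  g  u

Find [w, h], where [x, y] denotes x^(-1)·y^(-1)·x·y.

c

Identity is u; from the table w^(-1) = w and h^(-1) = h.
w·h = b
b·w = d
d·h = c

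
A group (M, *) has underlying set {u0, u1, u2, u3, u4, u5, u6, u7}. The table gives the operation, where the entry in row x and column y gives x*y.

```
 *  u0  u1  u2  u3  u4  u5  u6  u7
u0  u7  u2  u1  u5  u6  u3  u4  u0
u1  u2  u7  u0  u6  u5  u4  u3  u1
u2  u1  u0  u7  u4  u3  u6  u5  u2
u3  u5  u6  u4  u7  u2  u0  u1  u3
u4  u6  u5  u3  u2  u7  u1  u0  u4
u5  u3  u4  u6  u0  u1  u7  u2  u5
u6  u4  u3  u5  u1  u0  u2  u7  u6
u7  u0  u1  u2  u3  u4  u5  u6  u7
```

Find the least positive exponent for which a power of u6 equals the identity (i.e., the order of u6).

The identity element is u7 (its row matches the header).
u6^1 = u6
u6^2 = u6*u6 = u7
The first power of u6 equal to the identity is u6^2, so ord(u6) = 2.

2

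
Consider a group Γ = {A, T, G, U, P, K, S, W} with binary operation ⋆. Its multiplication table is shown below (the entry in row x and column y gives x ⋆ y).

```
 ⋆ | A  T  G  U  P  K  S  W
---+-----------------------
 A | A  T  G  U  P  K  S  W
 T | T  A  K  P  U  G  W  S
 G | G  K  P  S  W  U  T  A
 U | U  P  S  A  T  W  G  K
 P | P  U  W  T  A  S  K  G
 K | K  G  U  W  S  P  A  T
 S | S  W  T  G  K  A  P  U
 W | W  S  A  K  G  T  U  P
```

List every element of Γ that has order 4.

Identity is A. Compute the order of each non-identity element by repeated multiplication:
  T: T → A  (order 2)
  G: G → P → W → A  (order 4)
  U: U → A  (order 2)
  P: P → A  (order 2)
  K: K → P → S → A  (order 4)
  S: S → P → K → A  (order 4)
  W: W → P → G → A  (order 4)
Elements of order 4: {G, K, S, W}.

{G, K, S, W}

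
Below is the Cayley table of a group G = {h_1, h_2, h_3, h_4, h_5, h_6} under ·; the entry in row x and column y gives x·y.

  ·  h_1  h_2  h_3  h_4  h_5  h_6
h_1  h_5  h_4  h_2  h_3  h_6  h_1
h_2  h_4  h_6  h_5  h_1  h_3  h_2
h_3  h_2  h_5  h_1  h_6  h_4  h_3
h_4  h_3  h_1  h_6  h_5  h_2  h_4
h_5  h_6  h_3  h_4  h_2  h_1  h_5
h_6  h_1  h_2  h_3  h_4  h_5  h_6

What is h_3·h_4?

h_6

Read row h_3, column h_4: h_3·h_4 = h_6.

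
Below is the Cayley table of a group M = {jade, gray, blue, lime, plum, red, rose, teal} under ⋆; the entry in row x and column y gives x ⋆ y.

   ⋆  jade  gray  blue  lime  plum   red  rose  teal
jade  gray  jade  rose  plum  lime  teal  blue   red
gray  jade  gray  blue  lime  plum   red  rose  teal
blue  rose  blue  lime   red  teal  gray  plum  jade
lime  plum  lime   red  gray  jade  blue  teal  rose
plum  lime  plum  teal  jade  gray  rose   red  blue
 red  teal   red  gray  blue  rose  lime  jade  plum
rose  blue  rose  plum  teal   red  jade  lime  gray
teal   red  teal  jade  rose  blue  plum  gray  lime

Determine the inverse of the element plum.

First locate the identity: row gray matches the header, so gray is the identity.
Scan row plum for gray: plum ⋆ plum = gray. Hence plum^(-1) = plum.

plum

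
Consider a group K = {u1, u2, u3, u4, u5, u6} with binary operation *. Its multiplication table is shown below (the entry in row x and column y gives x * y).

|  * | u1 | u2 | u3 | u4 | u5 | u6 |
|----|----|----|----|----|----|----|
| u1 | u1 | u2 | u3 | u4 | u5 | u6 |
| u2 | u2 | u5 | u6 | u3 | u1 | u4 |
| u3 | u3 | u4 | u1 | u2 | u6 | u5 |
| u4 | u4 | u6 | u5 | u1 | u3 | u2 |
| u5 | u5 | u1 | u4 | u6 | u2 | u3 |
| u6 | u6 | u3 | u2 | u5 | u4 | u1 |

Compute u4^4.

u4^1 = u4
u4^2 = u4 * u4 = u1
u4^3 = u1 * u4 = u4
u4^4 = u4 * u4 = u1

u1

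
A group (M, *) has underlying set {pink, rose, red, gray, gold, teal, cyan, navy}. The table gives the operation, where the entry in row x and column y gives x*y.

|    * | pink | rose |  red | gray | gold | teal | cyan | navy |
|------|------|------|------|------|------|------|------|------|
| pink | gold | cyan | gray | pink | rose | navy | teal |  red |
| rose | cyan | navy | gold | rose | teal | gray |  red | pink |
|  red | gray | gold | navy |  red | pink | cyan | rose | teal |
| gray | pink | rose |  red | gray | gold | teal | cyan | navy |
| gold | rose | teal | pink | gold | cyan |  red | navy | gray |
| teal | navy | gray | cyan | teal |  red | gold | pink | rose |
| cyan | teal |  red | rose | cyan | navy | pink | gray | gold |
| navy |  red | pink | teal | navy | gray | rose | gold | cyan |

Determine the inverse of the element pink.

First locate the identity: row gray matches the header, so gray is the identity.
Scan row pink for gray: pink*red = gray. Hence pink^(-1) = red.

red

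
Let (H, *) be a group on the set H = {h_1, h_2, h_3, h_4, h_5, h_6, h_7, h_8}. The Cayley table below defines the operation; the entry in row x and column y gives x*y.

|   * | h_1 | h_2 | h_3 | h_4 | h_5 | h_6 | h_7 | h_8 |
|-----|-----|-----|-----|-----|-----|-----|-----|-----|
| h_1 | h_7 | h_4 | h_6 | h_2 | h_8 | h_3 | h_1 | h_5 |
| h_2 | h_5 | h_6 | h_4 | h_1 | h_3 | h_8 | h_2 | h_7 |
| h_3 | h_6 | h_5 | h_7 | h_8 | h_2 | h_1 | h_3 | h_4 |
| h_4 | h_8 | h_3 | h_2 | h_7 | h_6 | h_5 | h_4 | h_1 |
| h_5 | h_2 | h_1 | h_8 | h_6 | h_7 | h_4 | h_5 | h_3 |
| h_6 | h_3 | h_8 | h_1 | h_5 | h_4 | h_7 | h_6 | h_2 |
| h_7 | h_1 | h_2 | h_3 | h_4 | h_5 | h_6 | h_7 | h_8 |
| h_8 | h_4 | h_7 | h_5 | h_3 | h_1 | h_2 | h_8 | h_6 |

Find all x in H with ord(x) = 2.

{h_1, h_3, h_4, h_5, h_6}

Identity is h_7. Compute the order of each non-identity element by repeated multiplication:
  h_1: h_1 → h_7  (order 2)
  h_2: h_2 → h_6 → h_8 → h_7  (order 4)
  h_3: h_3 → h_7  (order 2)
  h_4: h_4 → h_7  (order 2)
  h_5: h_5 → h_7  (order 2)
  h_6: h_6 → h_7  (order 2)
  h_8: h_8 → h_6 → h_2 → h_7  (order 4)
Elements of order 2: {h_1, h_3, h_4, h_5, h_6}.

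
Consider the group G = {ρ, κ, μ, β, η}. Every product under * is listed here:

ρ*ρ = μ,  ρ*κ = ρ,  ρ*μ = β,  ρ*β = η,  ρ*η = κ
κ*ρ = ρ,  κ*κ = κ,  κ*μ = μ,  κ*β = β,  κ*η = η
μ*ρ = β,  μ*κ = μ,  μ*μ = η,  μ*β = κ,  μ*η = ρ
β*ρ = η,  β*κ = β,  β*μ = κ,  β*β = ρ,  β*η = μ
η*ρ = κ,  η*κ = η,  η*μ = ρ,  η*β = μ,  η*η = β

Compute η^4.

η^1 = η
η^2 = η * η = β
η^3 = β * η = μ
η^4 = μ * η = ρ
(Structurally, G here is isomorphic to the cyclic group Z_5.)

ρ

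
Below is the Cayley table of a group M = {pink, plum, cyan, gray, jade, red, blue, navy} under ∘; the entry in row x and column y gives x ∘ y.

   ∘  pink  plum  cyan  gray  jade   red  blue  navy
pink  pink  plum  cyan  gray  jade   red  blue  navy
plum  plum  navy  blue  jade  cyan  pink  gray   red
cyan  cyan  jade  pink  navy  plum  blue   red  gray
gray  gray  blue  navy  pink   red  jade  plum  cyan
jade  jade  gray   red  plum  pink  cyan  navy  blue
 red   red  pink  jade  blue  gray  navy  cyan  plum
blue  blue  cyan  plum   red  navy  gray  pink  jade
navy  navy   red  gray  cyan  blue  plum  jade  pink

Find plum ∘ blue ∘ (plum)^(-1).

The identity is pink. In row plum, the entry pink sits in column red, so plum^(-1) = red.
plum ∘ blue = gray
gray ∘ red = jade

jade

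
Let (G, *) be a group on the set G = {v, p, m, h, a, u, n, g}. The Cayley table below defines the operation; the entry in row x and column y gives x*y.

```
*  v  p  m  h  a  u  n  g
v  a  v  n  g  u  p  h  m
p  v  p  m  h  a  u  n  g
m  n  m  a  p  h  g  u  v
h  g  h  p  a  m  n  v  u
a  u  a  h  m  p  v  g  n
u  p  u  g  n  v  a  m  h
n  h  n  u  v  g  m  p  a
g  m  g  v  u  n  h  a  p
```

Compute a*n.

Read row a, column n: a*n = g.

g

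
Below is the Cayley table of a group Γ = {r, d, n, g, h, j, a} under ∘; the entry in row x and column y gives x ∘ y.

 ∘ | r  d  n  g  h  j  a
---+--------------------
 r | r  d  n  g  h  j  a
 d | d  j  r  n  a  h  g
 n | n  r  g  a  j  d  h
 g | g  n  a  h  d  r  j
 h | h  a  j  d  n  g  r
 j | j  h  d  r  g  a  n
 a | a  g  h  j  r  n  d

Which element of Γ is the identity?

The identity e satisfies e ∘ x = x for all x, so its row in the table reproduces the column headers.
Row r reads: r, d, n, g, h, j, a — exactly the header order. So r is the identity.
(Structurally, Γ here is isomorphic to the cyclic group Z_7.)

r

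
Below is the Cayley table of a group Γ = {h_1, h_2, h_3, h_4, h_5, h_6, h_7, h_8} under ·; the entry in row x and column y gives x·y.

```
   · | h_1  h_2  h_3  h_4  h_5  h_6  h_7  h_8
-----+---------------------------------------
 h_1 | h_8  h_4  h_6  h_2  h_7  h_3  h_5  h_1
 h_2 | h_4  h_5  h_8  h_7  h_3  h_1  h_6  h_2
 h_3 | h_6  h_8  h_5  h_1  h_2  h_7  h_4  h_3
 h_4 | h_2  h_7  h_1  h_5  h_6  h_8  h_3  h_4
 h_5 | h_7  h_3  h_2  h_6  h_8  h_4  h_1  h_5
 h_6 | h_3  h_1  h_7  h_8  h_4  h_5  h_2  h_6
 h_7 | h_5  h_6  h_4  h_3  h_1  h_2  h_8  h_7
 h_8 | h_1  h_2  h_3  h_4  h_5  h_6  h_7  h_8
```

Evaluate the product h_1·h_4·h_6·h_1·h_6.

h_1·h_4 = h_2
h_2·h_6 = h_1
h_1·h_1 = h_8
h_8·h_6 = h_6

h_6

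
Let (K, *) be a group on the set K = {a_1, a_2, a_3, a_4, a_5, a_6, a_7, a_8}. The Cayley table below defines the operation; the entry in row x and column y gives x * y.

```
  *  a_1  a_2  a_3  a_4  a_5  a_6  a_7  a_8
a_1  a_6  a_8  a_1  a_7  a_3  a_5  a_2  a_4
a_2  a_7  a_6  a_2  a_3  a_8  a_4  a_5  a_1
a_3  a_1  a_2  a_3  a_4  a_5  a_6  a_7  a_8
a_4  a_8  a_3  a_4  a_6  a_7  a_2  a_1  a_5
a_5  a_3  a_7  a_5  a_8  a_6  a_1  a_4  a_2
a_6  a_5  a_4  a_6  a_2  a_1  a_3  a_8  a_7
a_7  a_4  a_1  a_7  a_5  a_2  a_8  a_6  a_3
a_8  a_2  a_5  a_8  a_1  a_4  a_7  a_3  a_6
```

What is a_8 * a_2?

a_5

Read row a_8, column a_2: a_8 * a_2 = a_5.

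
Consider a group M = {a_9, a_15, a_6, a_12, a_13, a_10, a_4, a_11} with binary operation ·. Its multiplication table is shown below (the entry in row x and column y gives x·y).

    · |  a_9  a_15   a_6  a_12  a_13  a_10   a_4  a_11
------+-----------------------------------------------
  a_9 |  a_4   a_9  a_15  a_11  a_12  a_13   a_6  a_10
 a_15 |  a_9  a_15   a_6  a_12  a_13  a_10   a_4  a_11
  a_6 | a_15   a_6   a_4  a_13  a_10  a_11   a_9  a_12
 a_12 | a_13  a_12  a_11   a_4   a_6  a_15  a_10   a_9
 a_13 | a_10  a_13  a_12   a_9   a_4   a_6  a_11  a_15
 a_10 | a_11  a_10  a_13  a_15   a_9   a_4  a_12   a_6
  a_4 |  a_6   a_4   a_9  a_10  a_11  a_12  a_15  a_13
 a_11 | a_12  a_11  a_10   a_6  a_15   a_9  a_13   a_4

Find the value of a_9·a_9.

a_4

Read row a_9, column a_9: a_9·a_9 = a_4.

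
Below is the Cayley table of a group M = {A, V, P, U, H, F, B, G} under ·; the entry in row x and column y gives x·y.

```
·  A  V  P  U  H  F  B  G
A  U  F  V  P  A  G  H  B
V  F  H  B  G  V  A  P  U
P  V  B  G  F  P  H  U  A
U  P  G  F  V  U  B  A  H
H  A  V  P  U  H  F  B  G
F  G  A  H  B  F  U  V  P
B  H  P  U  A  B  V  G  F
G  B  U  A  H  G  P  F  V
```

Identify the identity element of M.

The identity e satisfies e·x = x for all x, so its row in the table reproduces the column headers.
Row H reads: A, V, P, U, H, F, B, G — exactly the header order. So H is the identity.

H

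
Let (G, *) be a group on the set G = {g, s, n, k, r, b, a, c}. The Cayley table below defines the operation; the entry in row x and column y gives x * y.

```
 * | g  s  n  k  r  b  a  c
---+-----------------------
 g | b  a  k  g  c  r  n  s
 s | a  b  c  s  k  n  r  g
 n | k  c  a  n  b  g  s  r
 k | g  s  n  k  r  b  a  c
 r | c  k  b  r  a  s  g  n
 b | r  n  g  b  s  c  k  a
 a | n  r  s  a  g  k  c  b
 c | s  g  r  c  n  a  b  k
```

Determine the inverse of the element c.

First locate the identity: row k matches the header, so k is the identity.
Scan row c for k: c * c = k. Hence c^(-1) = c.

c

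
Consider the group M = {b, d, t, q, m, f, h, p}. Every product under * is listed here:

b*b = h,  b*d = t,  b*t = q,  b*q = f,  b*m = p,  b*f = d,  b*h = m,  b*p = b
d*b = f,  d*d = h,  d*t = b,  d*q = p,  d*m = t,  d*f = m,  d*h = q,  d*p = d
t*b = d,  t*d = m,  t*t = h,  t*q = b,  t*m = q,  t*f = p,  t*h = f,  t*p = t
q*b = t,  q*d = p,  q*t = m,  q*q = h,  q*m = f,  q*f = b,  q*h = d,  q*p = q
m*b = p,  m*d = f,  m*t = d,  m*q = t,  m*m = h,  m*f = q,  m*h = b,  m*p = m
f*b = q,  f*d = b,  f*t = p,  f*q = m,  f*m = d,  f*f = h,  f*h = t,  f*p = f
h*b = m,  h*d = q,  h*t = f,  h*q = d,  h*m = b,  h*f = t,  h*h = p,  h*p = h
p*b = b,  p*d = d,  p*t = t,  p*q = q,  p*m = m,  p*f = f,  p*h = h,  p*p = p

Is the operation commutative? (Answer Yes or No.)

t * q = b but q * t = m.
Since t and q do not commute, M is not abelian.

No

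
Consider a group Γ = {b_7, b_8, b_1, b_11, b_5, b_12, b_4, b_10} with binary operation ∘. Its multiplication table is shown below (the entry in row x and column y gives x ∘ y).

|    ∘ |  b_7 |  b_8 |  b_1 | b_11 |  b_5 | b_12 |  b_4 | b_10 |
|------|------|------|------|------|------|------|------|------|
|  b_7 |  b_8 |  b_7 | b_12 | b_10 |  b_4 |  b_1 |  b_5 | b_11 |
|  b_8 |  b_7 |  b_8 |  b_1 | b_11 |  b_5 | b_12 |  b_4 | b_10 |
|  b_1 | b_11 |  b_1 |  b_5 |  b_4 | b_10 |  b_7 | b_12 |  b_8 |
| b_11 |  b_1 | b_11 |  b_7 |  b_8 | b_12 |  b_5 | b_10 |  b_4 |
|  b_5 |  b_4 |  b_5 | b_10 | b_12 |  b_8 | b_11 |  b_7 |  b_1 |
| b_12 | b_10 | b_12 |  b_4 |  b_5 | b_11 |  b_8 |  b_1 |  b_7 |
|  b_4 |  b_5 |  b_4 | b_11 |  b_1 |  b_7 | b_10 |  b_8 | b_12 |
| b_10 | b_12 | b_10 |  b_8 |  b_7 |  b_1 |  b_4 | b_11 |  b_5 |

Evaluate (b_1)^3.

b_10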